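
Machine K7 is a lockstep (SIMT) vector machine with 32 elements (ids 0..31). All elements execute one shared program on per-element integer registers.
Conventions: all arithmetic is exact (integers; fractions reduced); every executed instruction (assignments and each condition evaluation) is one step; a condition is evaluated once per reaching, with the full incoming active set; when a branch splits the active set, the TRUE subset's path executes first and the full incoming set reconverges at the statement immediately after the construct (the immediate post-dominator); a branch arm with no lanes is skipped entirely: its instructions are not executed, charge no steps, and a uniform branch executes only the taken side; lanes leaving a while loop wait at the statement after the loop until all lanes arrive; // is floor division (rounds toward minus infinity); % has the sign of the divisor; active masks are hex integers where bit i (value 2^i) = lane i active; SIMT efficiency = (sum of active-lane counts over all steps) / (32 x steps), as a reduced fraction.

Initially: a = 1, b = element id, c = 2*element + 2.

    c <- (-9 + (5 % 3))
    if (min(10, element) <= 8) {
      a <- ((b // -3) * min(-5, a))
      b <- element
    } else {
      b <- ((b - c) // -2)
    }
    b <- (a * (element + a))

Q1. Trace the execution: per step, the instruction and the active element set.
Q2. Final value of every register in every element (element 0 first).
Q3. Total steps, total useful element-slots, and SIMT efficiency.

step 0: c <- (-9 + (5 % 3))          0xffffffff
step 1: eval (min(10, element) <= 8) 0xffffffff
step 2: a <- ((b // -3) * min(-5, a)) 0x000001ff
step 3: b <- element                 0x000001ff
step 4: b <- ((b - c) // -2)         0xfffffe00
step 5: b <- (a * (element + a))     0xffffffff

Answer: 6 steps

a: 0,5,5,5,10,10,10,15,15,1,1,1,1,1,1,1,1,1,1,1,1,1,1,1,1,1,1,1,1,1,1,1
b: 0,30,35,40,140,150,160,330,345,10,11,12,13,14,15,16,17,18,19,20,21,22,23,24,25,26,27,28,29,30,31,32
c: -7,-7,-7,-7,-7,-7,-7,-7,-7,-7,-7,-7,-7,-7,-7,-7,-7,-7,-7,-7,-7,-7,-7,-7,-7,-7,-7,-7,-7,-7,-7,-7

steps = 6; useful = 137; efficiency = 137/192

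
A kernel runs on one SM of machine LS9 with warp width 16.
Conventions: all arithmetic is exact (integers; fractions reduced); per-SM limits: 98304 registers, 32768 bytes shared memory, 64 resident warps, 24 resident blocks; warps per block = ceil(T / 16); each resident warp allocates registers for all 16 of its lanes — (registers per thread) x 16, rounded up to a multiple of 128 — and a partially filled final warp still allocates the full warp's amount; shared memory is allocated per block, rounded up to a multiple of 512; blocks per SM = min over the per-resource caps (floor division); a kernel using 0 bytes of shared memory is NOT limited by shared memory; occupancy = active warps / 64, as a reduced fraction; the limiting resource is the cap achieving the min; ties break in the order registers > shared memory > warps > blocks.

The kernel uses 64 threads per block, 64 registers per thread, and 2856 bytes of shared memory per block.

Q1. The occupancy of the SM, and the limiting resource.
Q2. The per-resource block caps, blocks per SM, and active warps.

Answer: occupancy 5/8, limited by shared memory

registers: 24 blocks
shared memory: 10 blocks
warps: 16 blocks
blocks: 24 blocks

Answer: 10 blocks, 40 active warps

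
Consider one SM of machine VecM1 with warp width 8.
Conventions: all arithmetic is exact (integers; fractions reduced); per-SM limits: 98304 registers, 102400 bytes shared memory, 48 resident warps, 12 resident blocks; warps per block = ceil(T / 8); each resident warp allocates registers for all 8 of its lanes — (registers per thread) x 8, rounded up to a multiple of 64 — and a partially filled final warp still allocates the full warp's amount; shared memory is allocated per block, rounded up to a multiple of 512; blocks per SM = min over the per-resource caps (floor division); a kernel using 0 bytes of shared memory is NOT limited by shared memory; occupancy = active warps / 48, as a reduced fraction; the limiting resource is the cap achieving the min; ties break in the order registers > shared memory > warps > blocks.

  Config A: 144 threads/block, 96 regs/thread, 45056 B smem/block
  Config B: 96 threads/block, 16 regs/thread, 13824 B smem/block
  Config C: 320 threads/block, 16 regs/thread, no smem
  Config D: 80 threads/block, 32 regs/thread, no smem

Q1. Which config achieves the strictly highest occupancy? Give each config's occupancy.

occupancies: A 3/4, B 1, C 5/6, D 5/6

Answer: B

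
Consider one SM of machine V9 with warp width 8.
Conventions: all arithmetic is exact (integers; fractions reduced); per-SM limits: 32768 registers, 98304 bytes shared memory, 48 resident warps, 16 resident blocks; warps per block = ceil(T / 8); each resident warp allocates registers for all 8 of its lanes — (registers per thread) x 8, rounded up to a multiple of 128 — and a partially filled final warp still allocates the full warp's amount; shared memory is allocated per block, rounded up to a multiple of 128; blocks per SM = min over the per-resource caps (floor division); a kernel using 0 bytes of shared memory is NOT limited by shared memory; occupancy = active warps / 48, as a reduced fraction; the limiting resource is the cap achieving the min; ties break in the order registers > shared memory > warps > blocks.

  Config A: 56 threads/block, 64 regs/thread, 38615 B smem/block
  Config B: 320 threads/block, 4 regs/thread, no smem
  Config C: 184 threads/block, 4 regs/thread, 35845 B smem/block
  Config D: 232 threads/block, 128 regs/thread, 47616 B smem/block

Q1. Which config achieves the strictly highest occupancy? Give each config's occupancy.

occupancies: A 7/24, B 5/6, C 23/24, D 29/48

Answer: C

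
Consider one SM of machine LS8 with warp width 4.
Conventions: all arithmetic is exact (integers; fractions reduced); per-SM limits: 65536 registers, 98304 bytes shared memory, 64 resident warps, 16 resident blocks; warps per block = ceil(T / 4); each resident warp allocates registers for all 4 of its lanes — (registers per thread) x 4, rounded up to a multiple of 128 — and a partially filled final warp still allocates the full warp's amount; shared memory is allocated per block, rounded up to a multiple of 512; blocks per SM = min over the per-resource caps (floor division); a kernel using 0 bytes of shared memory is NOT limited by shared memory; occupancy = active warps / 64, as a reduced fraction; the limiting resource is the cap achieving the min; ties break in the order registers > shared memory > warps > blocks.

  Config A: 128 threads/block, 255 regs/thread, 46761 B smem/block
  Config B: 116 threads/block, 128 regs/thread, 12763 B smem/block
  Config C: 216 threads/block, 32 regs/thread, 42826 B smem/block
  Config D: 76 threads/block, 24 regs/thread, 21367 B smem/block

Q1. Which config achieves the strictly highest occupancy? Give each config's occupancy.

occupancies: A 1, B 29/32, C 27/32, D 57/64

Answer: A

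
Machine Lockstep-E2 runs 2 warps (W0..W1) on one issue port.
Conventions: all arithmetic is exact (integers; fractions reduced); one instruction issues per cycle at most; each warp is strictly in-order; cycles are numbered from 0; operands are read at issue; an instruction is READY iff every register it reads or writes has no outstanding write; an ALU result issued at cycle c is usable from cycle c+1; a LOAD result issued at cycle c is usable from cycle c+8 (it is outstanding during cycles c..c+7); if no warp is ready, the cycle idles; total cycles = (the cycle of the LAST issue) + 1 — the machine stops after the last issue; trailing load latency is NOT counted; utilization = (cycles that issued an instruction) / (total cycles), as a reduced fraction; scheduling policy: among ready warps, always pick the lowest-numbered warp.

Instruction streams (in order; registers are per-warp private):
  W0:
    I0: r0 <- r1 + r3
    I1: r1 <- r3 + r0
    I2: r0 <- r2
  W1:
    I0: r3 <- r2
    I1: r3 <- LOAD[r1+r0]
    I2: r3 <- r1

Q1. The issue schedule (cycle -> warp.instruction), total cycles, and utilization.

cycle 0: W0.I0
cycle 1: W0.I1
cycle 2: W0.I2
cycle 3: W1.I0
cycle 4: W1.I1
cycle 5: idle
cycle 6: idle
cycle 7: idle
cycle 8: idle
cycle 9: idle
cycle 10: idle
cycle 11: idle
cycle 12: W1.I2

Answer: 13 cycles, utilization 6/13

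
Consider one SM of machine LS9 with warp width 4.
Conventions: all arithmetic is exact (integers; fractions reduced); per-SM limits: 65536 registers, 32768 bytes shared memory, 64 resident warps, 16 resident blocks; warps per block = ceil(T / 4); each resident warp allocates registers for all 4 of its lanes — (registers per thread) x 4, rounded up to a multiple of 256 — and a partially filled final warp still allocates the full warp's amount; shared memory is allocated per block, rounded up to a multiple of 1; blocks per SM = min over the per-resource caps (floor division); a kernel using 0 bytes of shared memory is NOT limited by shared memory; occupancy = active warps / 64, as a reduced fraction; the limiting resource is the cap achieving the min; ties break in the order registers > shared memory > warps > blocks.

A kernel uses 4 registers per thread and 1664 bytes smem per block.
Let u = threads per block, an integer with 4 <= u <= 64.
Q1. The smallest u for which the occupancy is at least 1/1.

Answer: u = 13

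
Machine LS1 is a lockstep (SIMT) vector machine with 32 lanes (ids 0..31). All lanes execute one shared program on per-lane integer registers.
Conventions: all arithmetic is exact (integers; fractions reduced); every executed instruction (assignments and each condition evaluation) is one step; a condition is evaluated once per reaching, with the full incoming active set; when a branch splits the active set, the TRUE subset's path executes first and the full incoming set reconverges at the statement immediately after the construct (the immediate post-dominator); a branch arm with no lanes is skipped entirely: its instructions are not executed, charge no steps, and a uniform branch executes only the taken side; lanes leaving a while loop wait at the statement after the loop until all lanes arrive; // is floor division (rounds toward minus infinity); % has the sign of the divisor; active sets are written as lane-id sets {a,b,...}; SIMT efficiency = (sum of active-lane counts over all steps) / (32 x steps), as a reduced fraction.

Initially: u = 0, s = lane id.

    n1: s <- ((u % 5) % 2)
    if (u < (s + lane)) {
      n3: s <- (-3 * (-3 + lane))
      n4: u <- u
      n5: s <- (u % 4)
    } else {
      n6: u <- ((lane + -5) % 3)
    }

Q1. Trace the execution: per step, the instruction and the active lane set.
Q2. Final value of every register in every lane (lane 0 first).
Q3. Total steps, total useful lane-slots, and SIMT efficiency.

step 0: s <- ((u % 5) % 2)           {0,1,2,3,4,5,6,7,8,9,10,11,12,13,14,15,16,17,18,19,20,21,22,23,24,25,26,27,28,29,30,31}
step 1: eval (u < (s + lane))        {0,1,2,3,4,5,6,7,8,9,10,11,12,13,14,15,16,17,18,19,20,21,22,23,24,25,26,27,28,29,30,31}
step 2: s <- (-3 * (-3 + lane))      {1,2,3,4,5,6,7,8,9,10,11,12,13,14,15,16,17,18,19,20,21,22,23,24,25,26,27,28,29,30,31}
step 3: u <- u                       {1,2,3,4,5,6,7,8,9,10,11,12,13,14,15,16,17,18,19,20,21,22,23,24,25,26,27,28,29,30,31}
step 4: s <- (u % 4)                 {1,2,3,4,5,6,7,8,9,10,11,12,13,14,15,16,17,18,19,20,21,22,23,24,25,26,27,28,29,30,31}
step 5: u <- ((lane + -5) % 3)       {0}

Answer: 6 steps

u: 1,0,0,0,0,0,0,0,0,0,0,0,0,0,0,0,0,0,0,0,0,0,0,0,0,0,0,0,0,0,0,0
s: 0,0,0,0,0,0,0,0,0,0,0,0,0,0,0,0,0,0,0,0,0,0,0,0,0,0,0,0,0,0,0,0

steps = 6; useful = 158; efficiency = 158/192 = 79/96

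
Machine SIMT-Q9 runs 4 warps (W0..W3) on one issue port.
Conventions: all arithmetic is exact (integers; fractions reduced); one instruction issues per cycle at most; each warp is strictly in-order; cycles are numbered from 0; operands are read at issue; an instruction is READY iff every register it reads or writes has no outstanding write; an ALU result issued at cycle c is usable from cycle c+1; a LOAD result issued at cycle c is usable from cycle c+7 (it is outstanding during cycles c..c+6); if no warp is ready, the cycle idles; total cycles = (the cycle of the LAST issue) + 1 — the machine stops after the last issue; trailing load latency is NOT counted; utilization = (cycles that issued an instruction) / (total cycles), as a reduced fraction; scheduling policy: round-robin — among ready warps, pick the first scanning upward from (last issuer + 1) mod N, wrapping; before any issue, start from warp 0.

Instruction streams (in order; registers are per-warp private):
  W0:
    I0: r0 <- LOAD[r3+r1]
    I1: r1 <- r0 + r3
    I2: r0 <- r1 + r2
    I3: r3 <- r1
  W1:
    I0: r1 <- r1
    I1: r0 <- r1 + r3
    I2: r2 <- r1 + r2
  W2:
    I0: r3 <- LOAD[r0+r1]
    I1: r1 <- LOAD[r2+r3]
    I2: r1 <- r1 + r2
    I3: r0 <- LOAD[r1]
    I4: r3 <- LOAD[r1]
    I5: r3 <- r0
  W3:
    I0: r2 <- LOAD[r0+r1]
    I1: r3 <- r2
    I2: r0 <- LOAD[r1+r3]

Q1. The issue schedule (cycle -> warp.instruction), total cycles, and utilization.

cycle 0: W0.I0
cycle 1: W1.I0
cycle 2: W2.I0
cycle 3: W3.I0
cycle 4: W1.I1
cycle 5: W1.I2
cycle 6: idle
cycle 7: W0.I1
cycle 8: W0.I2
cycle 9: W2.I1
cycle 10: W3.I1
cycle 11: W0.I3
cycle 12: W3.I2
cycle 13: idle
cycle 14: idle
cycle 15: idle
cycle 16: W2.I2
cycle 17: W2.I3
cycle 18: W2.I4
cycle 19: idle
cycle 20: idle
cycle 21: idle
cycle 22: idle
cycle 23: idle
cycle 24: idle
cycle 25: W2.I5

Answer: 26 cycles, utilization 8/13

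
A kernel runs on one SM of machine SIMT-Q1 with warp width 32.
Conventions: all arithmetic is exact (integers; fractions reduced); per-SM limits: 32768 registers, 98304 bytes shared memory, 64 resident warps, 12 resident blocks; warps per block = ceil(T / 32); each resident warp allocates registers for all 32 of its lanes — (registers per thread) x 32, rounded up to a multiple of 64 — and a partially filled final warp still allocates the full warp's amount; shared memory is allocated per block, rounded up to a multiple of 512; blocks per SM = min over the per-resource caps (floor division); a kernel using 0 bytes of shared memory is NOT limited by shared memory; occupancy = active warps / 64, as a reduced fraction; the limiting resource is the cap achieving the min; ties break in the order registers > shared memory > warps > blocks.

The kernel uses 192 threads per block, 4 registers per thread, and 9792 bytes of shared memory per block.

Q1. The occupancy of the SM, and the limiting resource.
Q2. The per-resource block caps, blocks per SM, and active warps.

Answer: occupancy 27/32, limited by shared memory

registers: 42 blocks
shared memory: 9 blocks
warps: 10 blocks
blocks: 12 blocks

Answer: 9 blocks, 54 active warps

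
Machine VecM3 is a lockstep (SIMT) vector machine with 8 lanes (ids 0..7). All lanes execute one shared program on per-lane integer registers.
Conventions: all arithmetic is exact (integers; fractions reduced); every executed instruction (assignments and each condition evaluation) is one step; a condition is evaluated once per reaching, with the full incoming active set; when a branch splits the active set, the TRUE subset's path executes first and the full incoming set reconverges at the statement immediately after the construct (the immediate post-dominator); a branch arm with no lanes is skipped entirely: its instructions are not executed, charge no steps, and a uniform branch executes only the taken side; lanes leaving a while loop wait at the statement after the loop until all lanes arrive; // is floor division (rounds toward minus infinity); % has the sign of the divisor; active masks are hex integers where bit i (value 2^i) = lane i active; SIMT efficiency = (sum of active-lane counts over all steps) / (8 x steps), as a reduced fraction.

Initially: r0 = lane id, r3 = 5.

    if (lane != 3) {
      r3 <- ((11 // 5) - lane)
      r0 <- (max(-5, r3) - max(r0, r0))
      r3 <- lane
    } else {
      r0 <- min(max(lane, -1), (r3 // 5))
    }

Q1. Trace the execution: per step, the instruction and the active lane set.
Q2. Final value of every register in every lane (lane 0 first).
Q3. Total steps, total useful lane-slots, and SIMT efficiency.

step 0: eval (lane != 3)             0xff
step 1: r3 <- ((11 // 5) - lane)     0xf7
step 2: r0 <- (max(-5, r3) - max(r0, r0)) 0xf7
step 3: r3 <- lane                   0xf7
step 4: r0 <- min(max(lane, -1), (r3 // 5)) 0x08

Answer: 5 steps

r0: 2,0,-2,1,-6,-8,-10,-12
r3: 0,1,2,5,4,5,6,7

steps = 5; useful = 30; efficiency = 30/40 = 3/4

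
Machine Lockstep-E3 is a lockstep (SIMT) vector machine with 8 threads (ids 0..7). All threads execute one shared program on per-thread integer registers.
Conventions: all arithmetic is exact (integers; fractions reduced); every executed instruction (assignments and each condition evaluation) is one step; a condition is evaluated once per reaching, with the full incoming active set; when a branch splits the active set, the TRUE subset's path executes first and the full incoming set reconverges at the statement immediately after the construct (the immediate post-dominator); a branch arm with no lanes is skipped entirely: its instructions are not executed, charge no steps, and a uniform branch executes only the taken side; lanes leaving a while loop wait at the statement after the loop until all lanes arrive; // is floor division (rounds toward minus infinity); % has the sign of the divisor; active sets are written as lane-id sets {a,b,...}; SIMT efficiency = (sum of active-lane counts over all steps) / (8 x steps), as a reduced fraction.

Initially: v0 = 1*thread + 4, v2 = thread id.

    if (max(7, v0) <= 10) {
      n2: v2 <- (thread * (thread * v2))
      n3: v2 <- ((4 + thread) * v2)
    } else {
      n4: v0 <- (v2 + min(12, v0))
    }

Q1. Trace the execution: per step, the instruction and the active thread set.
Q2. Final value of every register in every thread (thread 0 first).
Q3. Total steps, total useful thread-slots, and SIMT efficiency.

step 0: eval (max(7, v0) <= 10)      {0,1,2,3,4,5,6,7}
step 1: v2 <- (thread * (thread * v2)) {0,1,2,3,4,5,6}
step 2: v2 <- ((4 + thread) * v2)    {0,1,2,3,4,5,6}
step 3: v0 <- (v2 + min(12, v0))     {7}

Answer: 4 steps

v0: 4,5,6,7,8,9,10,18
v2: 0,5,48,189,512,1125,2160,7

steps = 4; useful = 23; efficiency = 23/32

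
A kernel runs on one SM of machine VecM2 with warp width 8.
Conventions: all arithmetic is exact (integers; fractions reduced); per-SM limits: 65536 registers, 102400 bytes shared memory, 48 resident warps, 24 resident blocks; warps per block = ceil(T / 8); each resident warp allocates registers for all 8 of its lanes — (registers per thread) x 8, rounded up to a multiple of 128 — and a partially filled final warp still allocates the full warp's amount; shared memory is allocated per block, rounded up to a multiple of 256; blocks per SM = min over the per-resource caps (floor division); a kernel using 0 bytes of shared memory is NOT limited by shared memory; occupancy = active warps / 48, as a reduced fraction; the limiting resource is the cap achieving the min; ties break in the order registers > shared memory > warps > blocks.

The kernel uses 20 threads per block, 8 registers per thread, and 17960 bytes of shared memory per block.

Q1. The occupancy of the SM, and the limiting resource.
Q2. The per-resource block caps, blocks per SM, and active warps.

Answer: occupancy 5/16, limited by shared memory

registers: 170 blocks
shared memory: 5 blocks
warps: 16 blocks
blocks: 24 blocks

Answer: 5 blocks, 15 active warps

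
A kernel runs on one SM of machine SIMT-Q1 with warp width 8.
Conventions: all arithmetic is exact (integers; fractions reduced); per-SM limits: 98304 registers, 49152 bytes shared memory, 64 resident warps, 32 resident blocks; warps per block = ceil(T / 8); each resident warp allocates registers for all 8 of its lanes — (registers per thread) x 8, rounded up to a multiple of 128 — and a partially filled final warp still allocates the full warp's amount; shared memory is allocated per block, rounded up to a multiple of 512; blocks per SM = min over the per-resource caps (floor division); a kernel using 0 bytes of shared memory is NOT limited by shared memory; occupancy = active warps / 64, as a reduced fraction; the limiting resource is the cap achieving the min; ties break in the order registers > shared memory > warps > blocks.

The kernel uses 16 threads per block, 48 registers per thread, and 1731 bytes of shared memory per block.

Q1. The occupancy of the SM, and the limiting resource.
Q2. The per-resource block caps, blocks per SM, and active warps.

Answer: occupancy 3/4, limited by shared memory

registers: 128 blocks
shared memory: 24 blocks
warps: 32 blocks
blocks: 32 blocks

Answer: 24 blocks, 48 active warps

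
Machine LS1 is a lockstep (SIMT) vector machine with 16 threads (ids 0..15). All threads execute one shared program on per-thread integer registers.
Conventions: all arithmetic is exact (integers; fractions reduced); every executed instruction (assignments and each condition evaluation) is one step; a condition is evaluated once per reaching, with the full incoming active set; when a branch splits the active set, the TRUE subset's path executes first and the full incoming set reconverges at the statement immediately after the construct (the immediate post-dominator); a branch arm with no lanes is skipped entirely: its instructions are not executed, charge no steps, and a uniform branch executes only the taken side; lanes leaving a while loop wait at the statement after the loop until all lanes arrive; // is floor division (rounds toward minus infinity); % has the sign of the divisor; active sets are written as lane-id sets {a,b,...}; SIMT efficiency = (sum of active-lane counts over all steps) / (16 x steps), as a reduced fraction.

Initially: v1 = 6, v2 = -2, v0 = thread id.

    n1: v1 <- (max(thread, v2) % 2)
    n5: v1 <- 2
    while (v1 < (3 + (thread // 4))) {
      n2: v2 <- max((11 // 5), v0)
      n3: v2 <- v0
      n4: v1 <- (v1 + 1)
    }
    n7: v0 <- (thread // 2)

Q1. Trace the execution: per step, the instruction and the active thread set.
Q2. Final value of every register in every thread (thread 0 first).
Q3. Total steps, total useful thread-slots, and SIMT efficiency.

step 0: v1 <- (max(thread, v2) % 2)  {0,1,2,3,4,5,6,7,8,9,10,11,12,13,14,15}
step 1: v1 <- 2                      {0,1,2,3,4,5,6,7,8,9,10,11,12,13,14,15}
step 2: eval (v1 < (3 + (thread // 4))) {0,1,2,3,4,5,6,7,8,9,10,11,12,13,14,15}
step 3: v2 <- max((11 // 5), v0)     {0,1,2,3,4,5,6,7,8,9,10,11,12,13,14,15}
step 4: v2 <- v0                     {0,1,2,3,4,5,6,7,8,9,10,11,12,13,14,15}
step 5: v1 <- (v1 + 1)               {0,1,2,3,4,5,6,7,8,9,10,11,12,13,14,15}
step 6: eval (v1 < (3 + (thread // 4))) {0,1,2,3,4,5,6,7,8,9,10,11,12,13,14,15}
step 7: v2 <- max((11 // 5), v0)     {4,5,6,7,8,9,10,11,12,13,14,15}
step 8: v2 <- v0                     {4,5,6,7,8,9,10,11,12,13,14,15}
step 9: v1 <- (v1 + 1)               {4,5,6,7,8,9,10,11,12,13,14,15}
step 10: eval (v1 < (3 + (thread // 4))) {4,5,6,7,8,9,10,11,12,13,14,15}
step 11: v2 <- max((11 // 5), v0)     {8,9,10,11,12,13,14,15}
step 12: v2 <- v0                     {8,9,10,11,12,13,14,15}
step 13: v1 <- (v1 + 1)               {8,9,10,11,12,13,14,15}
step 14: eval (v1 < (3 + (thread // 4))) {8,9,10,11,12,13,14,15}
step 15: v2 <- max((11 // 5), v0)     {12,13,14,15}
step 16: v2 <- v0                     {12,13,14,15}
step 17: v1 <- (v1 + 1)               {12,13,14,15}
step 18: eval (v1 < (3 + (thread // 4))) {12,13,14,15}
step 19: v0 <- (thread // 2)          {0,1,2,3,4,5,6,7,8,9,10,11,12,13,14,15}

Answer: 20 steps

v1: 3,3,3,3,4,4,4,4,5,5,5,5,6,6,6,6
v2: 0,1,2,3,4,5,6,7,8,9,10,11,12,13,14,15
v0: 0,0,1,1,2,2,3,3,4,4,5,5,6,6,7,7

steps = 20; useful = 224; efficiency = 224/320 = 7/10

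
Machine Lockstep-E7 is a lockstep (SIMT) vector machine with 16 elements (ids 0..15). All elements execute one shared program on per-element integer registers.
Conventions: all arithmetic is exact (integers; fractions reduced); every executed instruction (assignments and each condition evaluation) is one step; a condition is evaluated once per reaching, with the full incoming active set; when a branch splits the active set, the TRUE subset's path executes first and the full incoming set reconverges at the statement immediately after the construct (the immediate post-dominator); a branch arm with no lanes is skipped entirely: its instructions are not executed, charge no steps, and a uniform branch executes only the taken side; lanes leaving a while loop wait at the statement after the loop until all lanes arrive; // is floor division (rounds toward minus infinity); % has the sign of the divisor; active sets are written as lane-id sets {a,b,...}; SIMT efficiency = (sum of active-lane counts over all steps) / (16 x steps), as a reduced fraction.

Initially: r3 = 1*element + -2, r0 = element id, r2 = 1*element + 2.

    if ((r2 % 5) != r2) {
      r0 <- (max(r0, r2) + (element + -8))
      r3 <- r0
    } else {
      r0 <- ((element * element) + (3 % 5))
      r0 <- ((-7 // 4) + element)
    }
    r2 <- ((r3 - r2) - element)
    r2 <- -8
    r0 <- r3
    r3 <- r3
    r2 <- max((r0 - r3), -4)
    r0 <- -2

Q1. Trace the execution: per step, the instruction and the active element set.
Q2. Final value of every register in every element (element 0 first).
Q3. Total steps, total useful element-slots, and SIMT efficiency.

step 0: eval ((r2 % 5) != r2)        {0,1,2,3,4,5,6,7,8,9,10,11,12,13,14,15}
step 1: r0 <- (max(r0, r2) + (element + -8)) {3,4,5,6,7,8,9,10,11,12,13,14,15}
step 2: r3 <- r0                     {3,4,5,6,7,8,9,10,11,12,13,14,15}
step 3: r0 <- ((element * element) + (3 % 5)) {0,1,2}
step 4: r0 <- ((-7 // 4) + element)  {0,1,2}
step 5: r2 <- ((r3 - r2) - element)  {0,1,2,3,4,5,6,7,8,9,10,11,12,13,14,15}
step 6: r2 <- -8                     {0,1,2,3,4,5,6,7,8,9,10,11,12,13,14,15}
step 7: r0 <- r3                     {0,1,2,3,4,5,6,7,8,9,10,11,12,13,14,15}
step 8: r3 <- r3                     {0,1,2,3,4,5,6,7,8,9,10,11,12,13,14,15}
step 9: r2 <- max((r0 - r3), -4)     {0,1,2,3,4,5,6,7,8,9,10,11,12,13,14,15}
step 10: r0 <- -2                     {0,1,2,3,4,5,6,7,8,9,10,11,12,13,14,15}

Answer: 11 steps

r3: -2,-1,0,0,2,4,6,8,10,12,14,16,18,20,22,24
r0: -2,-2,-2,-2,-2,-2,-2,-2,-2,-2,-2,-2,-2,-2,-2,-2
r2: 0,0,0,0,0,0,0,0,0,0,0,0,0,0,0,0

steps = 11; useful = 144; efficiency = 144/176 = 9/11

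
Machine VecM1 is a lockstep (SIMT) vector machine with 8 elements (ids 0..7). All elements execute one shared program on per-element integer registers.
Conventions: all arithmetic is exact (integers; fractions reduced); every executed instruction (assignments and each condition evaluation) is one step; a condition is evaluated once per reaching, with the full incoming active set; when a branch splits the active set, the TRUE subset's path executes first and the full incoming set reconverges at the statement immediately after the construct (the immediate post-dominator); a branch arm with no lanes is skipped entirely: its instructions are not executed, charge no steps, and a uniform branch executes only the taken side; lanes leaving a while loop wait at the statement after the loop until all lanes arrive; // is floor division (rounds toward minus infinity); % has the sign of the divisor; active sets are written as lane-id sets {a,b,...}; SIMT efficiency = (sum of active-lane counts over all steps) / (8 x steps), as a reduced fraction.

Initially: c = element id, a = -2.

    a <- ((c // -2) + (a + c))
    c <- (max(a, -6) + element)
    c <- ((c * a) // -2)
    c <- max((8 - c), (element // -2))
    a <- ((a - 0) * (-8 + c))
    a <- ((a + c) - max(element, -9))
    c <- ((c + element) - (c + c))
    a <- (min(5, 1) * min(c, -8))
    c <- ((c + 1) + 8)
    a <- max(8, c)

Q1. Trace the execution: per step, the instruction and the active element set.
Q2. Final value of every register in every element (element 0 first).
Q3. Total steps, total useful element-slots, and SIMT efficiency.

step 0: a <- ((c // -2) + (a + c))   {0,1,2,3,4,5,6,7}
step 1: c <- (max(a, -6) + element)  {0,1,2,3,4,5,6,7}
step 2: c <- ((c * a) // -2)         {0,1,2,3,4,5,6,7}
step 3: c <- max((8 - c), (element // -2)) {0,1,2,3,4,5,6,7}
step 4: a <- ((a - 0) * (-8 + c))    {0,1,2,3,4,5,6,7}
step 5: a <- ((a + c) - max(element, -9)) {0,1,2,3,4,5,6,7}
step 6: c <- ((c + element) - (c + c)) {0,1,2,3,4,5,6,7}
step 7: a <- (min(5, 1) * min(c, -8)) {0,1,2,3,4,5,6,7}
step 8: c <- ((c + 1) + 8)           {0,1,2,3,4,5,6,7}
step 9: a <- max(8, c)               {0,1,2,3,4,5,6,7}

Answer: 10 steps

c: -1,1,3,5,5,6,3,4
a: 8,8,8,8,8,8,8,8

steps = 10; useful = 80; efficiency = 80/80 = 1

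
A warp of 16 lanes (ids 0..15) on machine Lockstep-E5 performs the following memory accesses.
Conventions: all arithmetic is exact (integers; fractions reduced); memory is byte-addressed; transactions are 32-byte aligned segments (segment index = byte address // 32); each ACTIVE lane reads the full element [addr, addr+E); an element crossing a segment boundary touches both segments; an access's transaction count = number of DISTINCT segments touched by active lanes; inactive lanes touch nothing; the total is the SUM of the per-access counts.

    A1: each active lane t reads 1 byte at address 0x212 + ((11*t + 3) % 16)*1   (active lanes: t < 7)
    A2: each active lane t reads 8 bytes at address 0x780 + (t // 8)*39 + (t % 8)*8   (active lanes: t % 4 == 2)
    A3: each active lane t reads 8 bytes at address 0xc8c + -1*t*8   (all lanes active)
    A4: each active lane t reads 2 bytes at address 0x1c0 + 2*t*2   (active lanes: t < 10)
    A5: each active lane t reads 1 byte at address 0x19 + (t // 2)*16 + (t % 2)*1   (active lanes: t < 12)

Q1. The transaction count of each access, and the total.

A1: 2 transactions
A2: 3 transactions
A3: 5 transactions
A4: 2 transactions
A5: 4 transactions

Answer: 2,3,5,2,4; total 16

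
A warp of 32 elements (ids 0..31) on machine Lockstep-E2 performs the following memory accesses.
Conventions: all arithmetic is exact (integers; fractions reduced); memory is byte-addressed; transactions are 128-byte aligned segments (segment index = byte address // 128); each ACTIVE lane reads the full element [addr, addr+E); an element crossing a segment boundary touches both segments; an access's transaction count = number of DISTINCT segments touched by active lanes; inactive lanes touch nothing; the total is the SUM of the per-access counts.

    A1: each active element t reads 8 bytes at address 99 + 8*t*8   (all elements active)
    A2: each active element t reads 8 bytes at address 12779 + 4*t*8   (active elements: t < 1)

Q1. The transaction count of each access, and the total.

A1: 17 transactions
A2: 1 transaction

Answer: 17,1; total 18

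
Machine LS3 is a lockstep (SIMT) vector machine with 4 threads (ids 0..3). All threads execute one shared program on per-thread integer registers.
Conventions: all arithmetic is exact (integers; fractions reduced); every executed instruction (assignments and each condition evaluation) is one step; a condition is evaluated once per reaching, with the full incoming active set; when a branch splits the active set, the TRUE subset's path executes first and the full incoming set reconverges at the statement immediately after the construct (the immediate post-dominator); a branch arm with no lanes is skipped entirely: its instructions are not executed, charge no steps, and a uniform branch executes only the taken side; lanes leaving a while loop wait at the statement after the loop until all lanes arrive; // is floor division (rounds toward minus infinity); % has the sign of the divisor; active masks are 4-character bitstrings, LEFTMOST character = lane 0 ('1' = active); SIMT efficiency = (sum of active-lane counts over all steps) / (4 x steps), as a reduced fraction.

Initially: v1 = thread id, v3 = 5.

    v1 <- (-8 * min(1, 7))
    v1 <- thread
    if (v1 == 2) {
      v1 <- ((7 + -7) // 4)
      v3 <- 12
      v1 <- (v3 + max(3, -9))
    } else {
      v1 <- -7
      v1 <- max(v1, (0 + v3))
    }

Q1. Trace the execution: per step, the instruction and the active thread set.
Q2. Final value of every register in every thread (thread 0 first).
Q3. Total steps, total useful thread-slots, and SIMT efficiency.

step 0: v1 <- (-8 * min(1, 7))       1111
step 1: v1 <- thread                 1111
step 2: eval (v1 == 2)               1111
step 3: v1 <- ((7 + -7) // 4)        0010
step 4: v3 <- 12                     0010
step 5: v1 <- (v3 + max(3, -9))      0010
step 6: v1 <- -7                     1101
step 7: v1 <- max(v1, (0 + v3))      1101

Answer: 8 steps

v1: 5,5,15,5
v3: 5,5,12,5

steps = 8; useful = 21; efficiency = 21/32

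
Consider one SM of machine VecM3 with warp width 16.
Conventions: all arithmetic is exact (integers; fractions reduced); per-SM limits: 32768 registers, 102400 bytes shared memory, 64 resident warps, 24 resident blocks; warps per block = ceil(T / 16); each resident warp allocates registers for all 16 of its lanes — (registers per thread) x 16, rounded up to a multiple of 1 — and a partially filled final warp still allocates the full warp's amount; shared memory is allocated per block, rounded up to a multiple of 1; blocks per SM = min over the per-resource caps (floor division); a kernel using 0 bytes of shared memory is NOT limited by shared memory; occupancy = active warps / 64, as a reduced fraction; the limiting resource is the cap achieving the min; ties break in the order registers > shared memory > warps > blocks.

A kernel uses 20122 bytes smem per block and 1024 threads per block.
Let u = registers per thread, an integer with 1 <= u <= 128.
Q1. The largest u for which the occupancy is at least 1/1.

Answer: u = 32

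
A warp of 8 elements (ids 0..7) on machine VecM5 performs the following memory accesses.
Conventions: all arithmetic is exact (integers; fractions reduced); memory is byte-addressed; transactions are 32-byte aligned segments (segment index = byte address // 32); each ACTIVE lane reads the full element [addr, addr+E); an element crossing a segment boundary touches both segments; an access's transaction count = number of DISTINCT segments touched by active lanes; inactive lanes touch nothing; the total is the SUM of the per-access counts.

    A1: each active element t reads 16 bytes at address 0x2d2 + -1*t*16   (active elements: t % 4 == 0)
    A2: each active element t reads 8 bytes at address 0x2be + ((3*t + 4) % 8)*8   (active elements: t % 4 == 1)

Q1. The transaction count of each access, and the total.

A1: 4 transactions
A2: 2 transactions

Answer: 4,2; total 6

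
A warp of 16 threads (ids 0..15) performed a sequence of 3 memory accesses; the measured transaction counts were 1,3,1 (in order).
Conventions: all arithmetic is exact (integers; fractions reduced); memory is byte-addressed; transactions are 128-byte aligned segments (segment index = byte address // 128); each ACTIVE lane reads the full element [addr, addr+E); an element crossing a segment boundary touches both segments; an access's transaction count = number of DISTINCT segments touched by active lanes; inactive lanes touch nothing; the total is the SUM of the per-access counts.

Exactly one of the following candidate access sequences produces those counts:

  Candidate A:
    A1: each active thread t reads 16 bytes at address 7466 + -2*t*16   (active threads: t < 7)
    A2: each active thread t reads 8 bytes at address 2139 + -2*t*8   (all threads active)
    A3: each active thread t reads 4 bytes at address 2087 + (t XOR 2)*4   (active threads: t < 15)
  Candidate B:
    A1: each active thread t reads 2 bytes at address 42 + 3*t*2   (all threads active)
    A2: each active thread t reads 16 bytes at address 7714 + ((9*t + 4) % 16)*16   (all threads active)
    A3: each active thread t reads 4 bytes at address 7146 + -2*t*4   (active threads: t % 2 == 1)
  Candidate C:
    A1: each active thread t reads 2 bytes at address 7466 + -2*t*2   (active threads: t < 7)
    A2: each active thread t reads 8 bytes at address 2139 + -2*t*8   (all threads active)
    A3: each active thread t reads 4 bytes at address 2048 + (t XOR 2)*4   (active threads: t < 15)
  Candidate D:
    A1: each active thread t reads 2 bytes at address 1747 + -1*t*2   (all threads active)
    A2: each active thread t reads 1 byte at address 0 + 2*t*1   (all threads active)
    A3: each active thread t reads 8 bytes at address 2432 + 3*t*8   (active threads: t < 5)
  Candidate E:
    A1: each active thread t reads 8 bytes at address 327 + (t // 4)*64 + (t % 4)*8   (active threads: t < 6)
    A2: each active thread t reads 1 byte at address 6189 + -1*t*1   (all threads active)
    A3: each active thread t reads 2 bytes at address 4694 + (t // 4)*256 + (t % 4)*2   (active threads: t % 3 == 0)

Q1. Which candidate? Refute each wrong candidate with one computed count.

A: A1 gives 3 transactions, not 1
B: A1 gives 2 transactions, not 1
D: A2 gives 1 transaction, not 3
E: A1 gives 2 transactions, not 1
C: all counts match (1,3,1)

Answer: C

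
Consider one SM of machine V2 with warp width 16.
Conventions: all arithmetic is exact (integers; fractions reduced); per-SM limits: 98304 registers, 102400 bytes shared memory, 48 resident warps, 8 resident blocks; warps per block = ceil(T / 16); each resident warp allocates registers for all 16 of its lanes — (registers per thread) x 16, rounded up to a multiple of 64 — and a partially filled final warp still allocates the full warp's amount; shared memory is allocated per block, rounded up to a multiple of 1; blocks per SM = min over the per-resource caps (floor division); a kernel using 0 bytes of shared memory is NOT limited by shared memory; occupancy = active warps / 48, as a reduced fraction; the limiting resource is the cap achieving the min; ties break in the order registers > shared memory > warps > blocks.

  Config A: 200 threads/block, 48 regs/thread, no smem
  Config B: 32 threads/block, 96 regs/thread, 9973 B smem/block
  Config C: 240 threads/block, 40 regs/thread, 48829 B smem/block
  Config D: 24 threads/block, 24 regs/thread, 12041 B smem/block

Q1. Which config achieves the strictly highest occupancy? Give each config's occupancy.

occupancies: A 13/16, B 1/3, C 5/8, D 1/3

Answer: A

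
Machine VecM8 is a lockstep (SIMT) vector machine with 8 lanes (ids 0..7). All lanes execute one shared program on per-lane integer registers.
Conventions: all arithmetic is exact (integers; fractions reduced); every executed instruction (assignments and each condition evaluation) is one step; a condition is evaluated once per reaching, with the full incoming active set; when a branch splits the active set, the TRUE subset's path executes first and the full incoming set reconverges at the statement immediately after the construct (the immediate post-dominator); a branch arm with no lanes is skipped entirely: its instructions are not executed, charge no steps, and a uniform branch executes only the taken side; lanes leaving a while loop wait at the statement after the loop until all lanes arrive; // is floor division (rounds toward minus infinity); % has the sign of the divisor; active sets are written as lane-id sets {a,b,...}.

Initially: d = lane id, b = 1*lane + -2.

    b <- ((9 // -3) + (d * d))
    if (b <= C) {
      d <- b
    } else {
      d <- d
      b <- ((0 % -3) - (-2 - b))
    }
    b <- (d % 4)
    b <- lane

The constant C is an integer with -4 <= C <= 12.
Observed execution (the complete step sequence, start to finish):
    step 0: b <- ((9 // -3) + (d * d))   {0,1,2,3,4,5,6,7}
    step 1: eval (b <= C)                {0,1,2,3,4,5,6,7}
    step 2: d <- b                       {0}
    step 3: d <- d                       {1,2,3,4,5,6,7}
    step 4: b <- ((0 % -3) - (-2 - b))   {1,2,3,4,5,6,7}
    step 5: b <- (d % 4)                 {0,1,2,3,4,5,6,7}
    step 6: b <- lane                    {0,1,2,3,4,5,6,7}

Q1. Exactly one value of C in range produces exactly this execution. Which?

Answer: C = -3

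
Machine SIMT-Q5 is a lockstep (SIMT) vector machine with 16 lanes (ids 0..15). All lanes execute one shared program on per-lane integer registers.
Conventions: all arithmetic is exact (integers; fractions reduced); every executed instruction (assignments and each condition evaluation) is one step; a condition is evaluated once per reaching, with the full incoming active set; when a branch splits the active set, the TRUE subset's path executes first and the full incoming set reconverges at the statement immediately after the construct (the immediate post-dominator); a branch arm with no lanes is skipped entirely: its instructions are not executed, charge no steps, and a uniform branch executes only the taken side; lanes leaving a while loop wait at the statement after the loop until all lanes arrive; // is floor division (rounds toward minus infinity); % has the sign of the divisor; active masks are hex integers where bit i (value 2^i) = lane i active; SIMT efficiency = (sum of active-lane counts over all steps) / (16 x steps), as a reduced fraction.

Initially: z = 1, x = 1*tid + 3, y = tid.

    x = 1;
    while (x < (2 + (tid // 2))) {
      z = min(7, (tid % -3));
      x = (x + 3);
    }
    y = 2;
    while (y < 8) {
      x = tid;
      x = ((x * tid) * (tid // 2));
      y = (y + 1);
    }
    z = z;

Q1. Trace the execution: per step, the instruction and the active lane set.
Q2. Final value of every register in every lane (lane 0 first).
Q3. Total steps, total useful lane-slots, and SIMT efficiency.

step 0: x <- 1                       0xffff
step 1: eval (x < (2 + (tid // 2)))  0xffff
step 2: z <- min(7, (tid % -3))      0xffff
step 3: x <- (x + 3)                 0xffff
step 4: eval (x < (2 + (tid // 2)))  0xffff
step 5: z <- min(7, (tid % -3))      0xffc0
step 6: x <- (x + 3)                 0xffc0
step 7: eval (x < (2 + (tid // 2)))  0xffc0
step 8: z <- min(7, (tid % -3))      0xf000
step 9: x <- (x + 3)                 0xf000
step 10: eval (x < (2 + (tid // 2)))  0xf000
step 11: y <- 2                       0xffff
step 12: eval (y < 8)                 0xffff
step 13: x <- tid                     0xffff
step 14: x <- ((x * tid) * (tid // 2)) 0xffff
step 15: y <- (y + 1)                 0xffff
step 16: eval (y < 8)                 0xffff
step 17: x <- tid                     0xffff
step 18: x <- ((x * tid) * (tid // 2)) 0xffff
step 19: y <- (y + 1)                 0xffff
step 20: eval (y < 8)                 0xffff
step 21: x <- tid                     0xffff
step 22: x <- ((x * tid) * (tid // 2)) 0xffff
step 23: y <- (y + 1)                 0xffff
step 24: eval (y < 8)                 0xffff
step 25: x <- tid                     0xffff
step 26: x <- ((x * tid) * (tid // 2)) 0xffff
step 27: y <- (y + 1)                 0xffff
step 28: eval (y < 8)                 0xffff
step 29: x <- tid                     0xffff
step 30: x <- ((x * tid) * (tid // 2)) 0xffff
step 31: y <- (y + 1)                 0xffff
step 32: eval (y < 8)                 0xffff
step 33: x <- tid                     0xffff
step 34: x <- ((x * tid) * (tid // 2)) 0xffff
step 35: y <- (y + 1)                 0xffff
step 36: eval (y < 8)                 0xffff
step 37: z <- z                       0xffff

Answer: 38 steps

z: 0,-2,-1,0,-2,-1,0,-2,-1,0,-2,-1,0,-2,-1,0
x: 0,0,4,9,32,50,108,147,256,324,500,605,864,1014,1372,1575
y: 8,8,8,8,8,8,8,8,8,8,8,8,8,8,8,8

steps = 38; useful = 554; efficiency = 554/608 = 277/304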